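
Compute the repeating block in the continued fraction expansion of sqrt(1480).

[38; (2, 8, 19, 8, 2, 76)]

Write x_i = (sqrt(1480) + m_i)/d_i with (m_0, d_0) = (0, 1). a_0 = floor(sqrt(1480)) = 38, since 38^2 = 1444 <= 1480 < 1521 = 39^2.
Iterate m_{i+1} = d_i*a_i - m_i, d_{i+1} = (1480 - m_{i+1}^2)/d_i, a_{i+1} = floor((a_0 + m_{i+1})/d_{i+1}):
  m_1 = 1*38 - 0 = 38, d_1 = (1480 - 38^2)/1 = 36/1 = 36, a_1 = floor((38 + 38)/36) = 2.
  m_2 = 36*2 - 38 = 34, d_2 = (1480 - 34^2)/36 = 324/36 = 9, a_2 = floor((38 + 34)/9) = 8.
  m_3 = 9*8 - 34 = 38, d_3 = (1480 - 38^2)/9 = 36/9 = 4, a_3 = floor((38 + 38)/4) = 19.
  m_4 = 4*19 - 38 = 38, d_4 = (1480 - 38^2)/4 = 36/4 = 9, a_4 = floor((38 + 38)/9) = 8.
  m_5 = 9*8 - 38 = 34, d_5 = (1480 - 34^2)/9 = 324/9 = 36, a_5 = floor((38 + 34)/36) = 2.
  m_6 = 36*2 - 34 = 38, d_6 = (1480 - 38^2)/36 = 36/36 = 1, a_6 = floor((38 + 38)/1) = 76.
  m_7 = 1*76 - 38 = 38, d_7 = (1480 - 38^2)/1 = 36/1 = 36: (m_7, d_7) = (m_1, d_1) = (38, 36), so from here the quotients repeat a_1, ..., a_6; the period length is 6.
Hence the expansion of sqrt(1480) is a_0 = 38 followed by the repeating block 2, 8, 19, 8, 2, 76 (period 6).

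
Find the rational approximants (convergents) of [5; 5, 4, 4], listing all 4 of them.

Using the convergent recurrence p_i = a_i*p_{i-1} + p_{i-2}, q_i = a_i*q_{i-1} + q_{i-2} with p_{-2}=0, p_{-1}=1, q_{-2}=1, q_{-1}=0:
  i=0: a_0=5, p_0 = 5*1 + 0 = 5, q_0 = 5*0 + 1 = 1.
  i=1: a_1=5, p_1 = 5*5 + 1 = 26, q_1 = 5*1 + 0 = 5.
  i=2: a_2=4, p_2 = 4*26 + 5 = 109, q_2 = 4*5 + 1 = 21.
  i=3: a_3=4, p_3 = 4*109 + 26 = 462, q_3 = 4*21 + 5 = 89.

5/1, 26/5, 109/21, 462/89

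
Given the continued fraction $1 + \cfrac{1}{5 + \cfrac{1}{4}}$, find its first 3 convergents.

Using the convergent recurrence p_i = a_i*p_{i-1} + p_{i-2}, q_i = a_i*q_{i-1} + q_{i-2} with p_{-2}=0, p_{-1}=1, q_{-2}=1, q_{-1}=0:
  i=0: a_0=1, p_0 = 1*1 + 0 = 1, q_0 = 1*0 + 1 = 1.
  i=1: a_1=5, p_1 = 5*1 + 1 = 6, q_1 = 5*1 + 0 = 5.
  i=2: a_2=4, p_2 = 4*6 + 1 = 25, q_2 = 4*5 + 1 = 21.

1/1, 6/5, 25/21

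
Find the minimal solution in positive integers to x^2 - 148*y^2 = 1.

First expand sqrt(148) as a continued fraction. With x_i = (sqrt(148) + m_i)/d_i and (m_0, d_0) = (0, 1): a_0 = floor(sqrt(148)) = 12, since 12^2 = 144 <= 148 < 169 = 13^2.
Iterate m_{i+1} = d_i*a_i - m_i, d_{i+1} = (148 - m_{i+1}^2)/d_i, a_{i+1} = floor((a_0 + m_{i+1})/d_{i+1}):
  m_1 = 1*12 - 0 = 12, d_1 = (148 - 12^2)/1 = 4/1 = 4, a_1 = floor((12 + 12)/4) = 6.
  m_2 = 4*6 - 12 = 12, d_2 = (148 - 12^2)/4 = 4/4 = 1, a_2 = floor((12 + 12)/1) = 24.
  m_3 = 1*24 - 12 = 12, d_3 = (148 - 12^2)/1 = 4/1 = 4: (m_3, d_3) = (m_1, d_1) = (12, 4), so from here the quotients repeat a_1, a_2; the period length is 2.
So sqrt(148) = [12; (6, 24)] with period length k = 2.
k is even, so the fundamental solution of x^2 - 148y^2 = 1 is (p_{k-1}, q_{k-1}) = (p_1, q_1); compute convergents through index 1.
Convergents (p_i = a_i*p_{i-1} + p_{i-2}, q_i = a_i*q_{i-1} + q_{i-2} with p_{-2}=0, p_{-1}=1, q_{-2}=1, q_{-1}=0):
  i=0: a_0=12, p_0 = 12*1 + 0 = 12, q_0 = 12*0 + 1 = 1.
  i=1: a_1=6, p_1 = 6*12 + 1 = 73, q_1 = 6*1 + 0 = 6.
Check: 73^2 - 148*6^2 = 5329 - 5328 = 1, so (x, y) = (73, 6) solves the equation, and by the theorem it is the least positive solution.

(x, y) = (73, 6)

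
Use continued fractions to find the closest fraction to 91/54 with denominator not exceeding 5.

Expand x = 91/54 as a continued fraction with the Euclidean algorithm:
  91 = 1*54 + 37, so a_0 = 1.
  54 = 1*37 + 17, so a_1 = 1.
  37 = 2*17 + 3, so a_2 = 2.
  17 = 5*3 + 2, so a_3 = 5.
  3 = 1*2 + 1, so a_4 = 1.
  2 = 2*1 + 0, so a_5 = 2.
so x = [1; 1, 2, 5, 1, 2].
Convergents (p_i = a_i*p_{i-1} + p_{i-2}, q_i = a_i*q_{i-1} + q_{i-2} with p_{-2}=0, p_{-1}=1, q_{-2}=1, q_{-1}=0), until the denominator exceeds 5:
  i=0: a_0=1, p_0 = 1*1 + 0 = 1, q_0 = 1*0 + 1 = 1.
  i=1: a_1=1, p_1 = 1*1 + 1 = 2, q_1 = 1*1 + 0 = 1.
  i=2: a_2=2, p_2 = 2*2 + 1 = 5, q_2 = 2*1 + 1 = 3.
  i=3: a_3=5, p_3 = 5*5 + 2 = 27, q_3 = 5*3 + 1 = 16.
q_3 = 16 > 5, so the last convergent with denominator <= 5 is p_2/q_2 = 5/3.
The closest fraction with denominator <= 5 is either p_2/q_2 or the intermediate fraction (k*p_2 + p_1)/(k*q_2 + q_1) with the largest k >= 1 whose denominator stays <= 5; these approach x as k grows, and every other convergent or intermediate fraction in range is farther away.
Largest k: floor((5 - q_1)/q_2) = floor((5 - 1)/3) = 1.
That gives (1*5 + 2)/(1*3 + 1) = 7/4.
Compare the errors: |x - 5/3| = |91*3 - 5*54|/(54*3) = 3/162, and |x - 7/4| = |91*4 - 7*54|/(54*4) = 14/216.
Cross-multiplying, 3*216 = 648 < 2268 = 14*162, so 3/162 is smaller: the convergent 5/3 is closer to x than 7/4.

5/3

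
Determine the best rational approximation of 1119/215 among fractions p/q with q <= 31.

Expand x = 1119/215 as a continued fraction with the Euclidean algorithm:
  1119 = 5*215 + 44, so a_0 = 5.
  215 = 4*44 + 39, so a_1 = 4.
  44 = 1*39 + 5, so a_2 = 1.
  39 = 7*5 + 4, so a_3 = 7.
  5 = 1*4 + 1, so a_4 = 1.
  4 = 4*1 + 0, so a_5 = 4.
so x = [5; 4, 1, 7, 1, 4].
Convergents (p_i = a_i*p_{i-1} + p_{i-2}, q_i = a_i*q_{i-1} + q_{i-2} with p_{-2}=0, p_{-1}=1, q_{-2}=1, q_{-1}=0), until the denominator exceeds 31:
  i=0: a_0=5, p_0 = 5*1 + 0 = 5, q_0 = 5*0 + 1 = 1.
  i=1: a_1=4, p_1 = 4*5 + 1 = 21, q_1 = 4*1 + 0 = 4.
  i=2: a_2=1, p_2 = 1*21 + 5 = 26, q_2 = 1*4 + 1 = 5.
  i=3: a_3=7, p_3 = 7*26 + 21 = 203, q_3 = 7*5 + 4 = 39.
q_3 = 39 > 31, so the last convergent with denominator <= 31 is p_2/q_2 = 26/5.
The closest fraction with denominator <= 31 is either p_2/q_2 or the intermediate fraction (k*p_2 + p_1)/(k*q_2 + q_1) with the largest k >= 1 whose denominator stays <= 31; these approach x as k grows, and every other convergent or intermediate fraction in range is farther away.
Largest k: floor((31 - q_1)/q_2) = floor((31 - 4)/5) = 5.
That gives (5*26 + 21)/(5*5 + 4) = 151/29.
Compare the errors: |x - 26/5| = |1119*5 - 26*215|/(215*5) = 5/1075, and |x - 151/29| = |1119*29 - 151*215|/(215*29) = 14/6235.
Cross-multiplying, 14*1075 = 15050 < 31175 = 5*6235, so 14/6235 is smaller: the intermediate fraction 151/29 is closer to x than 26/5.

151/29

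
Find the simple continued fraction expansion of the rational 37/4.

[9; 4]

Run the Euclidean algorithm on 37 and 4; the successive quotients are the partial quotients a_0, a_1, ... (each step inverts the fractional part left over by the previous one):
  37 = 9*4 + 1, so a_0 = 9.
  4 = 4*1 + 0, so a_1 = 4.
The remainder reaches 0 after 2 divisions, so the expansion has 2 partial quotients, read off in order.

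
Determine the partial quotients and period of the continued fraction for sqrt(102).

Write x_i = (sqrt(102) + m_i)/d_i with (m_0, d_0) = (0, 1). a_0 = floor(sqrt(102)) = 10, since 10^2 = 100 <= 102 < 121 = 11^2.
Iterate m_{i+1} = d_i*a_i - m_i, d_{i+1} = (102 - m_{i+1}^2)/d_i, a_{i+1} = floor((a_0 + m_{i+1})/d_{i+1}):
  m_1 = 1*10 - 0 = 10, d_1 = (102 - 10^2)/1 = 2/1 = 2, a_1 = floor((10 + 10)/2) = 10.
  m_2 = 2*10 - 10 = 10, d_2 = (102 - 10^2)/2 = 2/2 = 1, a_2 = floor((10 + 10)/1) = 20.
  m_3 = 1*20 - 10 = 10, d_3 = (102 - 10^2)/1 = 2/1 = 2: (m_3, d_3) = (m_1, d_1) = (10, 2), so from here the quotients repeat a_1, a_2; the period length is 2.
Hence the expansion of sqrt(102) is a_0 = 10 followed by the repeating block 10, 20 (period 2).

[10; (10, 20)]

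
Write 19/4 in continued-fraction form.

Run the Euclidean algorithm on 19 and 4; the successive quotients are the partial quotients a_0, a_1, ... (each step inverts the fractional part left over by the previous one):
  19 = 4*4 + 3, so a_0 = 4.
  4 = 1*3 + 1, so a_1 = 1.
  3 = 3*1 + 0, so a_2 = 3.
The remainder reaches 0 after 3 divisions, so the expansion has 3 partial quotients, read off in order.

[4; 1, 3]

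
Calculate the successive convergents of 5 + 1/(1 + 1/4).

Using the convergent recurrence p_i = a_i*p_{i-1} + p_{i-2}, q_i = a_i*q_{i-1} + q_{i-2} with p_{-2}=0, p_{-1}=1, q_{-2}=1, q_{-1}=0:
  i=0: a_0=5, p_0 = 5*1 + 0 = 5, q_0 = 5*0 + 1 = 1.
  i=1: a_1=1, p_1 = 1*5 + 1 = 6, q_1 = 1*1 + 0 = 1.
  i=2: a_2=4, p_2 = 4*6 + 5 = 29, q_2 = 4*1 + 1 = 5.

5/1, 6/1, 29/5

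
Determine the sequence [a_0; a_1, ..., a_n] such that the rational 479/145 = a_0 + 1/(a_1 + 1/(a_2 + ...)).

[3; 3, 3, 2, 1, 1, 2]

Run the Euclidean algorithm on 479 and 145; the successive quotients are the partial quotients a_0, a_1, ... (each step inverts the fractional part left over by the previous one):
  479 = 3*145 + 44, so a_0 = 3.
  145 = 3*44 + 13, so a_1 = 3.
  44 = 3*13 + 5, so a_2 = 3.
  13 = 2*5 + 3, so a_3 = 2.
  5 = 1*3 + 2, so a_4 = 1.
  3 = 1*2 + 1, so a_5 = 1.
  2 = 2*1 + 0, so a_6 = 2.
The remainder reaches 0 after 7 divisions, so the expansion has 7 partial quotients, read off in order.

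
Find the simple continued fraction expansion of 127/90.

[1; 2, 2, 3, 5]

Run the Euclidean algorithm on 127 and 90; the successive quotients are the partial quotients a_0, a_1, ... (each step inverts the fractional part left over by the previous one):
  127 = 1*90 + 37, so a_0 = 1.
  90 = 2*37 + 16, so a_1 = 2.
  37 = 2*16 + 5, so a_2 = 2.
  16 = 3*5 + 1, so a_3 = 3.
  5 = 5*1 + 0, so a_4 = 5.
The remainder reaches 0 after 5 divisions, so the expansion has 5 partial quotients, read off in order.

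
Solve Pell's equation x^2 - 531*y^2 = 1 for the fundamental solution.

(x, y) = (530, 23)

First expand sqrt(531) as a continued fraction. With x_i = (sqrt(531) + m_i)/d_i and (m_0, d_0) = (0, 1): a_0 = floor(sqrt(531)) = 23, since 23^2 = 529 <= 531 < 576 = 24^2.
Iterate m_{i+1} = d_i*a_i - m_i, d_{i+1} = (531 - m_{i+1}^2)/d_i, a_{i+1} = floor((a_0 + m_{i+1})/d_{i+1}):
  m_1 = 1*23 - 0 = 23, d_1 = (531 - 23^2)/1 = 2/1 = 2, a_1 = floor((23 + 23)/2) = 23.
  m_2 = 2*23 - 23 = 23, d_2 = (531 - 23^2)/2 = 2/2 = 1, a_2 = floor((23 + 23)/1) = 46.
  m_3 = 1*46 - 23 = 23, d_3 = (531 - 23^2)/1 = 2/1 = 2: (m_3, d_3) = (m_1, d_1) = (23, 2), so from here the quotients repeat a_1, a_2; the period length is 2.
So sqrt(531) = [23; (23, 46)] with period length k = 2.
k is even, so the fundamental solution of x^2 - 531y^2 = 1 is (p_{k-1}, q_{k-1}) = (p_1, q_1); compute convergents through index 1.
Convergents (p_i = a_i*p_{i-1} + p_{i-2}, q_i = a_i*q_{i-1} + q_{i-2} with p_{-2}=0, p_{-1}=1, q_{-2}=1, q_{-1}=0):
  i=0: a_0=23, p_0 = 23*1 + 0 = 23, q_0 = 23*0 + 1 = 1.
  i=1: a_1=23, p_1 = 23*23 + 1 = 530, q_1 = 23*1 + 0 = 23.
Check: 530^2 - 531*23^2 = 280900 - 280899 = 1, so (x, y) = (530, 23) solves the equation, and by the theorem it is the least positive solution.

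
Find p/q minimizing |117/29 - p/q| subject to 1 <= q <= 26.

105/26

Expand x = 117/29 as a continued fraction with the Euclidean algorithm:
  117 = 4*29 + 1, so a_0 = 4.
  29 = 29*1 + 0, so a_1 = 29.
so x = [4; 29].
Convergents (p_i = a_i*p_{i-1} + p_{i-2}, q_i = a_i*q_{i-1} + q_{i-2} with p_{-2}=0, p_{-1}=1, q_{-2}=1, q_{-1}=0), until the denominator exceeds 26:
  i=0: a_0=4, p_0 = 4*1 + 0 = 4, q_0 = 4*0 + 1 = 1.
  i=1: a_1=29, p_1 = 29*4 + 1 = 117, q_1 = 29*1 + 0 = 29.
q_1 = 29 > 26, so the last convergent with denominator <= 26 is p_0/q_0 = 4/1.
The closest fraction with denominator <= 26 is either p_0/q_0 or the intermediate fraction (k*p_0 + p_{-1})/(k*q_0 + q_{-1}) with the largest k >= 1 whose denominator stays <= 26; these approach x as k grows, and every other convergent or intermediate fraction in range is farther away.
Largest k: floor((26 - q_{-1})/q_0) = floor((26 - 0)/1) = 26 (using the seeds p_{-1} = 1, q_{-1} = 0).
That gives (26*4 + 1)/(26*1 + 0) = 105/26.
Compare the errors: |x - 4/1| = |117*1 - 4*29|/(29*1) = 1/29, and |x - 105/26| = |117*26 - 105*29|/(29*26) = 3/754.
Cross-multiplying, 3*29 = 87 < 754 = 1*754, so 3/754 is smaller: the intermediate fraction 105/26 is closer to x than 4/1.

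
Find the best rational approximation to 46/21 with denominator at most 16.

Expand x = 46/21 as a continued fraction with the Euclidean algorithm:
  46 = 2*21 + 4, so a_0 = 2.
  21 = 5*4 + 1, so a_1 = 5.
  4 = 4*1 + 0, so a_2 = 4.
so x = [2; 5, 4].
Convergents (p_i = a_i*p_{i-1} + p_{i-2}, q_i = a_i*q_{i-1} + q_{i-2} with p_{-2}=0, p_{-1}=1, q_{-2}=1, q_{-1}=0), until the denominator exceeds 16:
  i=0: a_0=2, p_0 = 2*1 + 0 = 2, q_0 = 2*0 + 1 = 1.
  i=1: a_1=5, p_1 = 5*2 + 1 = 11, q_1 = 5*1 + 0 = 5.
  i=2: a_2=4, p_2 = 4*11 + 2 = 46, q_2 = 4*5 + 1 = 21.
q_2 = 21 > 16, so the last convergent with denominator <= 16 is p_1/q_1 = 11/5.
The closest fraction with denominator <= 16 is either p_1/q_1 or the intermediate fraction (k*p_1 + p_0)/(k*q_1 + q_0) with the largest k >= 1 whose denominator stays <= 16; these approach x as k grows, and every other convergent or intermediate fraction in range is farther away.
Largest k: floor((16 - q_0)/q_1) = floor((16 - 1)/5) = 3.
That gives (3*11 + 2)/(3*5 + 1) = 35/16.
Compare the errors: |x - 11/5| = |46*5 - 11*21|/(21*5) = 1/105, and |x - 35/16| = |46*16 - 35*21|/(21*16) = 1/336.
Cross-multiplying, 1*105 = 105 < 336 = 1*336, so 1/336 is smaller: the intermediate fraction 35/16 is closer to x than 11/5.

35/16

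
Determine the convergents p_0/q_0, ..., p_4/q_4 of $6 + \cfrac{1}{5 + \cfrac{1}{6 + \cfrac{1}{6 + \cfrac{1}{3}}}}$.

6/1, 31/5, 192/31, 1183/191, 3741/604

Using the convergent recurrence p_i = a_i*p_{i-1} + p_{i-2}, q_i = a_i*q_{i-1} + q_{i-2} with p_{-2}=0, p_{-1}=1, q_{-2}=1, q_{-1}=0:
  i=0: a_0=6, p_0 = 6*1 + 0 = 6, q_0 = 6*0 + 1 = 1.
  i=1: a_1=5, p_1 = 5*6 + 1 = 31, q_1 = 5*1 + 0 = 5.
  i=2: a_2=6, p_2 = 6*31 + 6 = 192, q_2 = 6*5 + 1 = 31.
  i=3: a_3=6, p_3 = 6*192 + 31 = 1183, q_3 = 6*31 + 5 = 191.
  i=4: a_4=3, p_4 = 3*1183 + 192 = 3741, q_4 = 3*191 + 31 = 604.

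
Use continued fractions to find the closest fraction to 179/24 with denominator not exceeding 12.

Expand x = 179/24 as a continued fraction with the Euclidean algorithm:
  179 = 7*24 + 11, so a_0 = 7.
  24 = 2*11 + 2, so a_1 = 2.
  11 = 5*2 + 1, so a_2 = 5.
  2 = 2*1 + 0, so a_3 = 2.
so x = [7; 2, 5, 2].
Convergents (p_i = a_i*p_{i-1} + p_{i-2}, q_i = a_i*q_{i-1} + q_{i-2} with p_{-2}=0, p_{-1}=1, q_{-2}=1, q_{-1}=0), until the denominator exceeds 12:
  i=0: a_0=7, p_0 = 7*1 + 0 = 7, q_0 = 7*0 + 1 = 1.
  i=1: a_1=2, p_1 = 2*7 + 1 = 15, q_1 = 2*1 + 0 = 2.
  i=2: a_2=5, p_2 = 5*15 + 7 = 82, q_2 = 5*2 + 1 = 11.
  i=3: a_3=2, p_3 = 2*82 + 15 = 179, q_3 = 2*11 + 2 = 24.
q_3 = 24 > 12, so the last convergent with denominator <= 12 is p_2/q_2 = 82/11.
The closest fraction with denominator <= 12 is either p_2/q_2 or the intermediate fraction (k*p_2 + p_1)/(k*q_2 + q_1) with the largest k >= 1 whose denominator stays <= 12; these approach x as k grows, and every other convergent or intermediate fraction in range is farther away.
Largest k: floor((12 - q_1)/q_2) = floor((12 - 2)/11) = 0.
Since k = 0, no intermediate fraction beyond p_2/q_2 has denominator <= 12, so the convergent 82/11 is the closest (its error is |179*11 - 82*24|/(24*11) = 1/264).

82/11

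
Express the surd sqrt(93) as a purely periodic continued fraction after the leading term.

[9; (1, 1, 1, 4, 6, 4, 1, 1, 1, 18)]

Write x_i = (sqrt(93) + m_i)/d_i with (m_0, d_0) = (0, 1). a_0 = floor(sqrt(93)) = 9, since 9^2 = 81 <= 93 < 100 = 10^2.
Iterate m_{i+1} = d_i*a_i - m_i, d_{i+1} = (93 - m_{i+1}^2)/d_i, a_{i+1} = floor((a_0 + m_{i+1})/d_{i+1}):
  m_1 = 1*9 - 0 = 9, d_1 = (93 - 9^2)/1 = 12/1 = 12, a_1 = floor((9 + 9)/12) = 1.
  m_2 = 12*1 - 9 = 3, d_2 = (93 - 3^2)/12 = 84/12 = 7, a_2 = floor((9 + 3)/7) = 1.
  m_3 = 7*1 - 3 = 4, d_3 = (93 - 4^2)/7 = 77/7 = 11, a_3 = floor((9 + 4)/11) = 1.
  m_4 = 11*1 - 4 = 7, d_4 = (93 - 7^2)/11 = 44/11 = 4, a_4 = floor((9 + 7)/4) = 4.
  m_5 = 4*4 - 7 = 9, d_5 = (93 - 9^2)/4 = 12/4 = 3, a_5 = floor((9 + 9)/3) = 6.
  m_6 = 3*6 - 9 = 9, d_6 = (93 - 9^2)/3 = 12/3 = 4, a_6 = floor((9 + 9)/4) = 4.
  m_7 = 4*4 - 9 = 7, d_7 = (93 - 7^2)/4 = 44/4 = 11, a_7 = floor((9 + 7)/11) = 1.
  m_8 = 11*1 - 7 = 4, d_8 = (93 - 4^2)/11 = 77/11 = 7, a_8 = floor((9 + 4)/7) = 1.
  m_9 = 7*1 - 4 = 3, d_9 = (93 - 3^2)/7 = 84/7 = 12, a_9 = floor((9 + 3)/12) = 1.
  m_10 = 12*1 - 3 = 9, d_10 = (93 - 9^2)/12 = 12/12 = 1, a_10 = floor((9 + 9)/1) = 18.
  m_11 = 1*18 - 9 = 9, d_11 = (93 - 9^2)/1 = 12/1 = 12: (m_11, d_11) = (m_1, d_1) = (9, 12), so from here the quotients repeat a_1, ..., a_10; the period length is 10.
Hence the expansion of sqrt(93) is a_0 = 9 followed by the repeating block 1, 1, 1, 4, 6, 4, 1, 1, 1, 18 (period 10).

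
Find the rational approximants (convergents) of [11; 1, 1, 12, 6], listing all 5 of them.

Using the convergent recurrence p_i = a_i*p_{i-1} + p_{i-2}, q_i = a_i*q_{i-1} + q_{i-2} with p_{-2}=0, p_{-1}=1, q_{-2}=1, q_{-1}=0:
  i=0: a_0=11, p_0 = 11*1 + 0 = 11, q_0 = 11*0 + 1 = 1.
  i=1: a_1=1, p_1 = 1*11 + 1 = 12, q_1 = 1*1 + 0 = 1.
  i=2: a_2=1, p_2 = 1*12 + 11 = 23, q_2 = 1*1 + 1 = 2.
  i=3: a_3=12, p_3 = 12*23 + 12 = 288, q_3 = 12*2 + 1 = 25.
  i=4: a_4=6, p_4 = 6*288 + 23 = 1751, q_4 = 6*25 + 2 = 152.

11/1, 12/1, 23/2, 288/25, 1751/152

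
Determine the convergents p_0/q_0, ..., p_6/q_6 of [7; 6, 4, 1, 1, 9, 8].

Using the convergent recurrence p_i = a_i*p_{i-1} + p_{i-2}, q_i = a_i*q_{i-1} + q_{i-2} with p_{-2}=0, p_{-1}=1, q_{-2}=1, q_{-1}=0:
  i=0: a_0=7, p_0 = 7*1 + 0 = 7, q_0 = 7*0 + 1 = 1.
  i=1: a_1=6, p_1 = 6*7 + 1 = 43, q_1 = 6*1 + 0 = 6.
  i=2: a_2=4, p_2 = 4*43 + 7 = 179, q_2 = 4*6 + 1 = 25.
  i=3: a_3=1, p_3 = 1*179 + 43 = 222, q_3 = 1*25 + 6 = 31.
  i=4: a_4=1, p_4 = 1*222 + 179 = 401, q_4 = 1*31 + 25 = 56.
  i=5: a_5=9, p_5 = 9*401 + 222 = 3831, q_5 = 9*56 + 31 = 535.
  i=6: a_6=8, p_6 = 8*3831 + 401 = 31049, q_6 = 8*535 + 56 = 4336.

7/1, 43/6, 179/25, 222/31, 401/56, 3831/535, 31049/4336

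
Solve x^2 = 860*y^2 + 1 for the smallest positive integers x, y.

First expand sqrt(860) as a continued fraction. With x_i = (sqrt(860) + m_i)/d_i and (m_0, d_0) = (0, 1): a_0 = floor(sqrt(860)) = 29, since 29^2 = 841 <= 860 < 900 = 30^2.
Iterate m_{i+1} = d_i*a_i - m_i, d_{i+1} = (860 - m_{i+1}^2)/d_i, a_{i+1} = floor((a_0 + m_{i+1})/d_{i+1}):
  m_1 = 1*29 - 0 = 29, d_1 = (860 - 29^2)/1 = 19/1 = 19, a_1 = floor((29 + 29)/19) = 3.
  m_2 = 19*3 - 29 = 28, d_2 = (860 - 28^2)/19 = 76/19 = 4, a_2 = floor((29 + 28)/4) = 14.
  m_3 = 4*14 - 28 = 28, d_3 = (860 - 28^2)/4 = 76/4 = 19, a_3 = floor((29 + 28)/19) = 3.
  m_4 = 19*3 - 28 = 29, d_4 = (860 - 29^2)/19 = 19/19 = 1, a_4 = floor((29 + 29)/1) = 58.
  m_5 = 1*58 - 29 = 29, d_5 = (860 - 29^2)/1 = 19/1 = 19: (m_5, d_5) = (m_1, d_1) = (29, 19), so from here the quotients repeat a_1, ..., a_4; the period length is 4.
So sqrt(860) = [29; (3, 14, 3, 58)] with period length k = 4.
k is even, so the fundamental solution of x^2 - 860y^2 = 1 is (p_{k-1}, q_{k-1}) = (p_3, q_3); compute convergents through index 3.
Convergents (p_i = a_i*p_{i-1} + p_{i-2}, q_i = a_i*q_{i-1} + q_{i-2} with p_{-2}=0, p_{-1}=1, q_{-2}=1, q_{-1}=0):
  i=0: a_0=29, p_0 = 29*1 + 0 = 29, q_0 = 29*0 + 1 = 1.
  i=1: a_1=3, p_1 = 3*29 + 1 = 88, q_1 = 3*1 + 0 = 3.
  i=2: a_2=14, p_2 = 14*88 + 29 = 1261, q_2 = 14*3 + 1 = 43.
  i=3: a_3=3, p_3 = 3*1261 + 88 = 3871, q_3 = 3*43 + 3 = 132.
Check: 3871^2 - 860*132^2 = 14984641 - 14984640 = 1, so (x, y) = (3871, 132) solves the equation, and by the theorem it is the least positive solution.

(x, y) = (3871, 132)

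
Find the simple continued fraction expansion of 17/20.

Run the Euclidean algorithm on 17 and 20; the successive quotients are the partial quotients a_0, a_1, ... (each step inverts the fractional part left over by the previous one):
  17 = 0*20 + 17, so a_0 = 0.
  20 = 1*17 + 3, so a_1 = 1.
  17 = 5*3 + 2, so a_2 = 5.
  3 = 1*2 + 1, so a_3 = 1.
  2 = 2*1 + 0, so a_4 = 2.
The remainder reaches 0 after 5 divisions, so the expansion has 5 partial quotients, read off in order.

[0; 1, 5, 1, 2]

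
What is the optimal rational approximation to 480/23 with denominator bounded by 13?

167/8

Expand x = 480/23 as a continued fraction with the Euclidean algorithm:
  480 = 20*23 + 20, so a_0 = 20.
  23 = 1*20 + 3, so a_1 = 1.
  20 = 6*3 + 2, so a_2 = 6.
  3 = 1*2 + 1, so a_3 = 1.
  2 = 2*1 + 0, so a_4 = 2.
so x = [20; 1, 6, 1, 2].
Convergents (p_i = a_i*p_{i-1} + p_{i-2}, q_i = a_i*q_{i-1} + q_{i-2} with p_{-2}=0, p_{-1}=1, q_{-2}=1, q_{-1}=0), until the denominator exceeds 13:
  i=0: a_0=20, p_0 = 20*1 + 0 = 20, q_0 = 20*0 + 1 = 1.
  i=1: a_1=1, p_1 = 1*20 + 1 = 21, q_1 = 1*1 + 0 = 1.
  i=2: a_2=6, p_2 = 6*21 + 20 = 146, q_2 = 6*1 + 1 = 7.
  i=3: a_3=1, p_3 = 1*146 + 21 = 167, q_3 = 1*7 + 1 = 8.
  i=4: a_4=2, p_4 = 2*167 + 146 = 480, q_4 = 2*8 + 7 = 23.
q_4 = 23 > 13, so the last convergent with denominator <= 13 is p_3/q_3 = 167/8.
The closest fraction with denominator <= 13 is either p_3/q_3 or the intermediate fraction (k*p_3 + p_2)/(k*q_3 + q_2) with the largest k >= 1 whose denominator stays <= 13; these approach x as k grows, and every other convergent or intermediate fraction in range is farther away.
Largest k: floor((13 - q_2)/q_3) = floor((13 - 7)/8) = 0.
Since k = 0, no intermediate fraction beyond p_3/q_3 has denominator <= 13, so the convergent 167/8 is the closest (its error is |480*8 - 167*23|/(23*8) = 1/184).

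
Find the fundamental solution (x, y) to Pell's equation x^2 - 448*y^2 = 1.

First expand sqrt(448) as a continued fraction. With x_i = (sqrt(448) + m_i)/d_i and (m_0, d_0) = (0, 1): a_0 = floor(sqrt(448)) = 21, since 21^2 = 441 <= 448 < 484 = 22^2.
Iterate m_{i+1} = d_i*a_i - m_i, d_{i+1} = (448 - m_{i+1}^2)/d_i, a_{i+1} = floor((a_0 + m_{i+1})/d_{i+1}):
  m_1 = 1*21 - 0 = 21, d_1 = (448 - 21^2)/1 = 7/1 = 7, a_1 = floor((21 + 21)/7) = 6.
  m_2 = 7*6 - 21 = 21, d_2 = (448 - 21^2)/7 = 7/7 = 1, a_2 = floor((21 + 21)/1) = 42.
  m_3 = 1*42 - 21 = 21, d_3 = (448 - 21^2)/1 = 7/1 = 7: (m_3, d_3) = (m_1, d_1) = (21, 7), so from here the quotients repeat a_1, a_2; the period length is 2.
So sqrt(448) = [21; (6, 42)] with period length k = 2.
k is even, so the fundamental solution of x^2 - 448y^2 = 1 is (p_{k-1}, q_{k-1}) = (p_1, q_1); compute convergents through index 1.
Convergents (p_i = a_i*p_{i-1} + p_{i-2}, q_i = a_i*q_{i-1} + q_{i-2} with p_{-2}=0, p_{-1}=1, q_{-2}=1, q_{-1}=0):
  i=0: a_0=21, p_0 = 21*1 + 0 = 21, q_0 = 21*0 + 1 = 1.
  i=1: a_1=6, p_1 = 6*21 + 1 = 127, q_1 = 6*1 + 0 = 6.
Check: 127^2 - 448*6^2 = 16129 - 16128 = 1, so (x, y) = (127, 6) solves the equation, and by the theorem it is the least positive solution.

(x, y) = (127, 6)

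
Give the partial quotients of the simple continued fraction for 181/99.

[1; 1, 4, 1, 4, 1, 2]

Run the Euclidean algorithm on 181 and 99; the successive quotients are the partial quotients a_0, a_1, ... (each step inverts the fractional part left over by the previous one):
  181 = 1*99 + 82, so a_0 = 1.
  99 = 1*82 + 17, so a_1 = 1.
  82 = 4*17 + 14, so a_2 = 4.
  17 = 1*14 + 3, so a_3 = 1.
  14 = 4*3 + 2, so a_4 = 4.
  3 = 1*2 + 1, so a_5 = 1.
  2 = 2*1 + 0, so a_6 = 2.
The remainder reaches 0 after 7 divisions, so the expansion has 7 partial quotients, read off in order.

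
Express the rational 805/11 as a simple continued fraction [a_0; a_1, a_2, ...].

Run the Euclidean algorithm on 805 and 11; the successive quotients are the partial quotients a_0, a_1, ... (each step inverts the fractional part left over by the previous one):
  805 = 73*11 + 2, so a_0 = 73.
  11 = 5*2 + 1, so a_1 = 5.
  2 = 2*1 + 0, so a_2 = 2.
The remainder reaches 0 after 3 divisions, so the expansion has 3 partial quotients, read off in order.

[73; 5, 2]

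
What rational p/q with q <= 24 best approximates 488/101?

Expand x = 488/101 as a continued fraction with the Euclidean algorithm:
  488 = 4*101 + 84, so a_0 = 4.
  101 = 1*84 + 17, so a_1 = 1.
  84 = 4*17 + 16, so a_2 = 4.
  17 = 1*16 + 1, so a_3 = 1.
  16 = 16*1 + 0, so a_4 = 16.
so x = [4; 1, 4, 1, 16].
Convergents (p_i = a_i*p_{i-1} + p_{i-2}, q_i = a_i*q_{i-1} + q_{i-2} with p_{-2}=0, p_{-1}=1, q_{-2}=1, q_{-1}=0), until the denominator exceeds 24:
  i=0: a_0=4, p_0 = 4*1 + 0 = 4, q_0 = 4*0 + 1 = 1.
  i=1: a_1=1, p_1 = 1*4 + 1 = 5, q_1 = 1*1 + 0 = 1.
  i=2: a_2=4, p_2 = 4*5 + 4 = 24, q_2 = 4*1 + 1 = 5.
  i=3: a_3=1, p_3 = 1*24 + 5 = 29, q_3 = 1*5 + 1 = 6.
  i=4: a_4=16, p_4 = 16*29 + 24 = 488, q_4 = 16*6 + 5 = 101.
q_4 = 101 > 24, so the last convergent with denominator <= 24 is p_3/q_3 = 29/6.
The closest fraction with denominator <= 24 is either p_3/q_3 or the intermediate fraction (k*p_3 + p_2)/(k*q_3 + q_2) with the largest k >= 1 whose denominator stays <= 24; these approach x as k grows, and every other convergent or intermediate fraction in range is farther away.
Largest k: floor((24 - q_2)/q_3) = floor((24 - 5)/6) = 3.
That gives (3*29 + 24)/(3*6 + 5) = 111/23.
Compare the errors: |x - 29/6| = |488*6 - 29*101|/(101*6) = 1/606, and |x - 111/23| = |488*23 - 111*101|/(101*23) = 13/2323.
Cross-multiplying, 1*2323 = 2323 < 7878 = 13*606, so 1/606 is smaller: the convergent 29/6 is closer to x than 111/23.

29/6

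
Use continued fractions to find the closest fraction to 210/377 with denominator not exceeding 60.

29/52

Expand x = 210/377 as a continued fraction with the Euclidean algorithm:
  210 = 0*377 + 210, so a_0 = 0.
  377 = 1*210 + 167, so a_1 = 1.
  210 = 1*167 + 43, so a_2 = 1.
  167 = 3*43 + 38, so a_3 = 3.
  43 = 1*38 + 5, so a_4 = 1.
  38 = 7*5 + 3, so a_5 = 7.
  5 = 1*3 + 2, so a_6 = 1.
  3 = 1*2 + 1, so a_7 = 1.
  2 = 2*1 + 0, so a_8 = 2.
so x = [0; 1, 1, 3, 1, 7, 1, 1, 2].
Convergents (p_i = a_i*p_{i-1} + p_{i-2}, q_i = a_i*q_{i-1} + q_{i-2} with p_{-2}=0, p_{-1}=1, q_{-2}=1, q_{-1}=0), until the denominator exceeds 60:
  i=0: a_0=0, p_0 = 0*1 + 0 = 0, q_0 = 0*0 + 1 = 1.
  i=1: a_1=1, p_1 = 1*0 + 1 = 1, q_1 = 1*1 + 0 = 1.
  i=2: a_2=1, p_2 = 1*1 + 0 = 1, q_2 = 1*1 + 1 = 2.
  i=3: a_3=3, p_3 = 3*1 + 1 = 4, q_3 = 3*2 + 1 = 7.
  i=4: a_4=1, p_4 = 1*4 + 1 = 5, q_4 = 1*7 + 2 = 9.
  i=5: a_5=7, p_5 = 7*5 + 4 = 39, q_5 = 7*9 + 7 = 70.
q_5 = 70 > 60, so the last convergent with denominator <= 60 is p_4/q_4 = 5/9.
The closest fraction with denominator <= 60 is either p_4/q_4 or the intermediate fraction (k*p_4 + p_3)/(k*q_4 + q_3) with the largest k >= 1 whose denominator stays <= 60; these approach x as k grows, and every other convergent or intermediate fraction in range is farther away.
Largest k: floor((60 - q_3)/q_4) = floor((60 - 7)/9) = 5.
That gives (5*5 + 4)/(5*9 + 7) = 29/52.
Compare the errors: |x - 5/9| = |210*9 - 5*377|/(377*9) = 5/3393, and |x - 29/52| = |210*52 - 29*377|/(377*52) = 13/19604.
Cross-multiplying, 13*3393 = 44109 < 98020 = 5*19604, so 13/19604 is smaller: the intermediate fraction 29/52 is closer to x than 5/9.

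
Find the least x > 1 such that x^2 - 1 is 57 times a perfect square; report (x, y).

(x, y) = (151, 20)

First expand sqrt(57) as a continued fraction. With x_i = (sqrt(57) + m_i)/d_i and (m_0, d_0) = (0, 1): a_0 = floor(sqrt(57)) = 7, since 7^2 = 49 <= 57 < 64 = 8^2.
Iterate m_{i+1} = d_i*a_i - m_i, d_{i+1} = (57 - m_{i+1}^2)/d_i, a_{i+1} = floor((a_0 + m_{i+1})/d_{i+1}):
  m_1 = 1*7 - 0 = 7, d_1 = (57 - 7^2)/1 = 8/1 = 8, a_1 = floor((7 + 7)/8) = 1.
  m_2 = 8*1 - 7 = 1, d_2 = (57 - 1^2)/8 = 56/8 = 7, a_2 = floor((7 + 1)/7) = 1.
  m_3 = 7*1 - 1 = 6, d_3 = (57 - 6^2)/7 = 21/7 = 3, a_3 = floor((7 + 6)/3) = 4.
  m_4 = 3*4 - 6 = 6, d_4 = (57 - 6^2)/3 = 21/3 = 7, a_4 = floor((7 + 6)/7) = 1.
  m_5 = 7*1 - 6 = 1, d_5 = (57 - 1^2)/7 = 56/7 = 8, a_5 = floor((7 + 1)/8) = 1.
  m_6 = 8*1 - 1 = 7, d_6 = (57 - 7^2)/8 = 8/8 = 1, a_6 = floor((7 + 7)/1) = 14.
  m_7 = 1*14 - 7 = 7, d_7 = (57 - 7^2)/1 = 8/1 = 8: (m_7, d_7) = (m_1, d_1) = (7, 8), so from here the quotients repeat a_1, ..., a_6; the period length is 6.
So sqrt(57) = [7; (1, 1, 4, 1, 1, 14)] with period length k = 6.
k is even, so the fundamental solution of x^2 - 57y^2 = 1 is (p_{k-1}, q_{k-1}) = (p_5, q_5); compute convergents through index 5.
Convergents (p_i = a_i*p_{i-1} + p_{i-2}, q_i = a_i*q_{i-1} + q_{i-2} with p_{-2}=0, p_{-1}=1, q_{-2}=1, q_{-1}=0):
  i=0: a_0=7, p_0 = 7*1 + 0 = 7, q_0 = 7*0 + 1 = 1.
  i=1: a_1=1, p_1 = 1*7 + 1 = 8, q_1 = 1*1 + 0 = 1.
  i=2: a_2=1, p_2 = 1*8 + 7 = 15, q_2 = 1*1 + 1 = 2.
  i=3: a_3=4, p_3 = 4*15 + 8 = 68, q_3 = 4*2 + 1 = 9.
  i=4: a_4=1, p_4 = 1*68 + 15 = 83, q_4 = 1*9 + 2 = 11.
  i=5: a_5=1, p_5 = 1*83 + 68 = 151, q_5 = 1*11 + 9 = 20.
Check: 151^2 - 57*20^2 = 22801 - 22800 = 1, so (x, y) = (151, 20) solves the equation, and by the theorem it is the least positive solution.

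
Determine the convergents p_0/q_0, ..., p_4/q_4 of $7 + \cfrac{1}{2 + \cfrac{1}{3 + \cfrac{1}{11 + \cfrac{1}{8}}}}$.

7/1, 15/2, 52/7, 587/79, 4748/639

Using the convergent recurrence p_i = a_i*p_{i-1} + p_{i-2}, q_i = a_i*q_{i-1} + q_{i-2} with p_{-2}=0, p_{-1}=1, q_{-2}=1, q_{-1}=0:
  i=0: a_0=7, p_0 = 7*1 + 0 = 7, q_0 = 7*0 + 1 = 1.
  i=1: a_1=2, p_1 = 2*7 + 1 = 15, q_1 = 2*1 + 0 = 2.
  i=2: a_2=3, p_2 = 3*15 + 7 = 52, q_2 = 3*2 + 1 = 7.
  i=3: a_3=11, p_3 = 11*52 + 15 = 587, q_3 = 11*7 + 2 = 79.
  i=4: a_4=8, p_4 = 8*587 + 52 = 4748, q_4 = 8*79 + 7 = 639.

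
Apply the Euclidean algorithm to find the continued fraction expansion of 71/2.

Run the Euclidean algorithm on 71 and 2; the successive quotients are the partial quotients a_0, a_1, ... (each step inverts the fractional part left over by the previous one):
  71 = 35*2 + 1, so a_0 = 35.
  2 = 2*1 + 0, so a_1 = 2.
The remainder reaches 0 after 2 divisions, so the expansion has 2 partial quotients, read off in order.

[35; 2]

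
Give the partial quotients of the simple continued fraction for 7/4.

[1; 1, 3]

Run the Euclidean algorithm on 7 and 4; the successive quotients are the partial quotients a_0, a_1, ... (each step inverts the fractional part left over by the previous one):
  7 = 1*4 + 3, so a_0 = 1.
  4 = 1*3 + 1, so a_1 = 1.
  3 = 3*1 + 0, so a_2 = 3.
The remainder reaches 0 after 3 divisions, so the expansion has 3 partial quotients, read off in order.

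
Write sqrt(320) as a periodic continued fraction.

Write x_i = (sqrt(320) + m_i)/d_i with (m_0, d_0) = (0, 1). a_0 = floor(sqrt(320)) = 17, since 17^2 = 289 <= 320 < 324 = 18^2.
Iterate m_{i+1} = d_i*a_i - m_i, d_{i+1} = (320 - m_{i+1}^2)/d_i, a_{i+1} = floor((a_0 + m_{i+1})/d_{i+1}):
  m_1 = 1*17 - 0 = 17, d_1 = (320 - 17^2)/1 = 31/1 = 31, a_1 = floor((17 + 17)/31) = 1.
  m_2 = 31*1 - 17 = 14, d_2 = (320 - 14^2)/31 = 124/31 = 4, a_2 = floor((17 + 14)/4) = 7.
  m_3 = 4*7 - 14 = 14, d_3 = (320 - 14^2)/4 = 124/4 = 31, a_3 = floor((17 + 14)/31) = 1.
  m_4 = 31*1 - 14 = 17, d_4 = (320 - 17^2)/31 = 31/31 = 1, a_4 = floor((17 + 17)/1) = 34.
  m_5 = 1*34 - 17 = 17, d_5 = (320 - 17^2)/1 = 31/1 = 31: (m_5, d_5) = (m_1, d_1) = (17, 31), so from here the quotients repeat a_1, ..., a_4; the period length is 4.
Hence the expansion of sqrt(320) is a_0 = 17 followed by the repeating block 1, 7, 1, 34 (period 4).

[17; (1, 7, 1, 34)]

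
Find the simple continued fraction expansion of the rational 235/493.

[0; 2, 10, 4, 1, 1, 2]

Run the Euclidean algorithm on 235 and 493; the successive quotients are the partial quotients a_0, a_1, ... (each step inverts the fractional part left over by the previous one):
  235 = 0*493 + 235, so a_0 = 0.
  493 = 2*235 + 23, so a_1 = 2.
  235 = 10*23 + 5, so a_2 = 10.
  23 = 4*5 + 3, so a_3 = 4.
  5 = 1*3 + 2, so a_4 = 1.
  3 = 1*2 + 1, so a_5 = 1.
  2 = 2*1 + 0, so a_6 = 2.
The remainder reaches 0 after 7 divisions, so the expansion has 7 partial quotients, read off in order.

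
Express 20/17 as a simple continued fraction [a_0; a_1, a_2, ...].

[1; 5, 1, 2]

Run the Euclidean algorithm on 20 and 17; the successive quotients are the partial quotients a_0, a_1, ... (each step inverts the fractional part left over by the previous one):
  20 = 1*17 + 3, so a_0 = 1.
  17 = 5*3 + 2, so a_1 = 5.
  3 = 1*2 + 1, so a_2 = 1.
  2 = 2*1 + 0, so a_3 = 2.
The remainder reaches 0 after 4 divisions, so the expansion has 4 partial quotients, read off in order.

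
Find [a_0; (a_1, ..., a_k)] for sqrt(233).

Write x_i = (sqrt(233) + m_i)/d_i with (m_0, d_0) = (0, 1). a_0 = floor(sqrt(233)) = 15, since 15^2 = 225 <= 233 < 256 = 16^2.
Iterate m_{i+1} = d_i*a_i - m_i, d_{i+1} = (233 - m_{i+1}^2)/d_i, a_{i+1} = floor((a_0 + m_{i+1})/d_{i+1}):
  m_1 = 1*15 - 0 = 15, d_1 = (233 - 15^2)/1 = 8/1 = 8, a_1 = floor((15 + 15)/8) = 3.
  m_2 = 8*3 - 15 = 9, d_2 = (233 - 9^2)/8 = 152/8 = 19, a_2 = floor((15 + 9)/19) = 1.
  m_3 = 19*1 - 9 = 10, d_3 = (233 - 10^2)/19 = 133/19 = 7, a_3 = floor((15 + 10)/7) = 3.
  m_4 = 7*3 - 10 = 11, d_4 = (233 - 11^2)/7 = 112/7 = 16, a_4 = floor((15 + 11)/16) = 1.
  m_5 = 16*1 - 11 = 5, d_5 = (233 - 5^2)/16 = 208/16 = 13, a_5 = floor((15 + 5)/13) = 1.
  m_6 = 13*1 - 5 = 8, d_6 = (233 - 8^2)/13 = 169/13 = 13, a_6 = floor((15 + 8)/13) = 1.
  m_7 = 13*1 - 8 = 5, d_7 = (233 - 5^2)/13 = 208/13 = 16, a_7 = floor((15 + 5)/16) = 1.
  m_8 = 16*1 - 5 = 11, d_8 = (233 - 11^2)/16 = 112/16 = 7, a_8 = floor((15 + 11)/7) = 3.
  m_9 = 7*3 - 11 = 10, d_9 = (233 - 10^2)/7 = 133/7 = 19, a_9 = floor((15 + 10)/19) = 1.
  m_10 = 19*1 - 10 = 9, d_10 = (233 - 9^2)/19 = 152/19 = 8, a_10 = floor((15 + 9)/8) = 3.
  m_11 = 8*3 - 9 = 15, d_11 = (233 - 15^2)/8 = 8/8 = 1, a_11 = floor((15 + 15)/1) = 30.
  m_12 = 1*30 - 15 = 15, d_12 = (233 - 15^2)/1 = 8/1 = 8: (m_12, d_12) = (m_1, d_1) = (15, 8), so from here the quotients repeat a_1, ..., a_11; the period length is 11.
Hence the expansion of sqrt(233) is a_0 = 15 followed by the repeating block 3, 1, 3, 1, 1, 1, 1, 3, 1, 3, 30 (period 11).

[15; (3, 1, 3, 1, 1, 1, 1, 3, 1, 3, 30)]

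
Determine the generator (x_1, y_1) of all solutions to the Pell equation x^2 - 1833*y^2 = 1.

(x, y) = (4253783, 99356)

First expand sqrt(1833) as a continued fraction. With x_i = (sqrt(1833) + m_i)/d_i and (m_0, d_0) = (0, 1): a_0 = floor(sqrt(1833)) = 42, since 42^2 = 1764 <= 1833 < 1849 = 43^2.
Iterate m_{i+1} = d_i*a_i - m_i, d_{i+1} = (1833 - m_{i+1}^2)/d_i, a_{i+1} = floor((a_0 + m_{i+1})/d_{i+1}):
  m_1 = 1*42 - 0 = 42, d_1 = (1833 - 42^2)/1 = 69/1 = 69, a_1 = floor((42 + 42)/69) = 1.
  m_2 = 69*1 - 42 = 27, d_2 = (1833 - 27^2)/69 = 1104/69 = 16, a_2 = floor((42 + 27)/16) = 4.
  m_3 = 16*4 - 27 = 37, d_3 = (1833 - 37^2)/16 = 464/16 = 29, a_3 = floor((42 + 37)/29) = 2.
  m_4 = 29*2 - 37 = 21, d_4 = (1833 - 21^2)/29 = 1392/29 = 48, a_4 = floor((42 + 21)/48) = 1.
  m_5 = 48*1 - 21 = 27, d_5 = (1833 - 27^2)/48 = 1104/48 = 23, a_5 = floor((42 + 27)/23) = 3.
  m_6 = 23*3 - 27 = 42, d_6 = (1833 - 42^2)/23 = 69/23 = 3, a_6 = floor((42 + 42)/3) = 28.
  m_7 = 3*28 - 42 = 42, d_7 = (1833 - 42^2)/3 = 69/3 = 23, a_7 = floor((42 + 42)/23) = 3.
  m_8 = 23*3 - 42 = 27, d_8 = (1833 - 27^2)/23 = 1104/23 = 48, a_8 = floor((42 + 27)/48) = 1.
  m_9 = 48*1 - 27 = 21, d_9 = (1833 - 21^2)/48 = 1392/48 = 29, a_9 = floor((42 + 21)/29) = 2.
  m_10 = 29*2 - 21 = 37, d_10 = (1833 - 37^2)/29 = 464/29 = 16, a_10 = floor((42 + 37)/16) = 4.
  m_11 = 16*4 - 37 = 27, d_11 = (1833 - 27^2)/16 = 1104/16 = 69, a_11 = floor((42 + 27)/69) = 1.
  m_12 = 69*1 - 27 = 42, d_12 = (1833 - 42^2)/69 = 69/69 = 1, a_12 = floor((42 + 42)/1) = 84.
  m_13 = 1*84 - 42 = 42, d_13 = (1833 - 42^2)/1 = 69/1 = 69: (m_13, d_13) = (m_1, d_1) = (42, 69), so from here the quotients repeat a_1, ..., a_12; the period length is 12.
So sqrt(1833) = [42; (1, 4, 2, 1, 3, 28, 3, 1, 2, 4, 1, 84)] with period length k = 12.
k is even, so the fundamental solution of x^2 - 1833y^2 = 1 is (p_{k-1}, q_{k-1}) = (p_11, q_11); compute convergents through index 11.
Convergents (p_i = a_i*p_{i-1} + p_{i-2}, q_i = a_i*q_{i-1} + q_{i-2} with p_{-2}=0, p_{-1}=1, q_{-2}=1, q_{-1}=0):
  i=0: a_0=42, p_0 = 42*1 + 0 = 42, q_0 = 42*0 + 1 = 1.
  i=1: a_1=1, p_1 = 1*42 + 1 = 43, q_1 = 1*1 + 0 = 1.
  i=2: a_2=4, p_2 = 4*43 + 42 = 214, q_2 = 4*1 + 1 = 5.
  i=3: a_3=2, p_3 = 2*214 + 43 = 471, q_3 = 2*5 + 1 = 11.
  i=4: a_4=1, p_4 = 1*471 + 214 = 685, q_4 = 1*11 + 5 = 16.
  i=5: a_5=3, p_5 = 3*685 + 471 = 2526, q_5 = 3*16 + 11 = 59.
  i=6: a_6=28, p_6 = 28*2526 + 685 = 71413, q_6 = 28*59 + 16 = 1668.
  i=7: a_7=3, p_7 = 3*71413 + 2526 = 216765, q_7 = 3*1668 + 59 = 5063.
  i=8: a_8=1, p_8 = 1*216765 + 71413 = 288178, q_8 = 1*5063 + 1668 = 6731.
  i=9: a_9=2, p_9 = 2*288178 + 216765 = 793121, q_9 = 2*6731 + 5063 = 18525.
  i=10: a_10=4, p_10 = 4*793121 + 288178 = 3460662, q_10 = 4*18525 + 6731 = 80831.
  i=11: a_11=1, p_11 = 1*3460662 + 793121 = 4253783, q_11 = 1*80831 + 18525 = 99356.
Check: 4253783^2 - 1833*99356^2 = 18094669811089 - 18094669811088 = 1, so (x, y) = (4253783, 99356) solves the equation, and by the theorem it is the least positive solution.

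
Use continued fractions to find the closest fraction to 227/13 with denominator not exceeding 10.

157/9

Expand x = 227/13 as a continued fraction with the Euclidean algorithm:
  227 = 17*13 + 6, so a_0 = 17.
  13 = 2*6 + 1, so a_1 = 2.
  6 = 6*1 + 0, so a_2 = 6.
so x = [17; 2, 6].
Convergents (p_i = a_i*p_{i-1} + p_{i-2}, q_i = a_i*q_{i-1} + q_{i-2} with p_{-2}=0, p_{-1}=1, q_{-2}=1, q_{-1}=0), until the denominator exceeds 10:
  i=0: a_0=17, p_0 = 17*1 + 0 = 17, q_0 = 17*0 + 1 = 1.
  i=1: a_1=2, p_1 = 2*17 + 1 = 35, q_1 = 2*1 + 0 = 2.
  i=2: a_2=6, p_2 = 6*35 + 17 = 227, q_2 = 6*2 + 1 = 13.
q_2 = 13 > 10, so the last convergent with denominator <= 10 is p_1/q_1 = 35/2.
The closest fraction with denominator <= 10 is either p_1/q_1 or the intermediate fraction (k*p_1 + p_0)/(k*q_1 + q_0) with the largest k >= 1 whose denominator stays <= 10; these approach x as k grows, and every other convergent or intermediate fraction in range is farther away.
Largest k: floor((10 - q_0)/q_1) = floor((10 - 1)/2) = 4.
That gives (4*35 + 17)/(4*2 + 1) = 157/9.
Compare the errors: |x - 35/2| = |227*2 - 35*13|/(13*2) = 1/26, and |x - 157/9| = |227*9 - 157*13|/(13*9) = 2/117.
Cross-multiplying, 2*26 = 52 < 117 = 1*117, so 2/117 is smaller: the intermediate fraction 157/9 is closer to x than 35/2.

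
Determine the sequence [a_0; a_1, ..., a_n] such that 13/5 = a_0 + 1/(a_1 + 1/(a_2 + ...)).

Run the Euclidean algorithm on 13 and 5; the successive quotients are the partial quotients a_0, a_1, ... (each step inverts the fractional part left over by the previous one):
  13 = 2*5 + 3, so a_0 = 2.
  5 = 1*3 + 2, so a_1 = 1.
  3 = 1*2 + 1, so a_2 = 1.
  2 = 2*1 + 0, so a_3 = 2.
The remainder reaches 0 after 4 divisions, so the expansion has 4 partial quotients, read off in order.

[2; 1, 1, 2]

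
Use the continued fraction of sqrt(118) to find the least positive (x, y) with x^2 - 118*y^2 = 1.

First expand sqrt(118) as a continued fraction. With x_i = (sqrt(118) + m_i)/d_i and (m_0, d_0) = (0, 1): a_0 = floor(sqrt(118)) = 10, since 10^2 = 100 <= 118 < 121 = 11^2.
Iterate m_{i+1} = d_i*a_i - m_i, d_{i+1} = (118 - m_{i+1}^2)/d_i, a_{i+1} = floor((a_0 + m_{i+1})/d_{i+1}):
  m_1 = 1*10 - 0 = 10, d_1 = (118 - 10^2)/1 = 18/1 = 18, a_1 = floor((10 + 10)/18) = 1.
  m_2 = 18*1 - 10 = 8, d_2 = (118 - 8^2)/18 = 54/18 = 3, a_2 = floor((10 + 8)/3) = 6.
  m_3 = 3*6 - 8 = 10, d_3 = (118 - 10^2)/3 = 18/3 = 6, a_3 = floor((10 + 10)/6) = 3.
  m_4 = 6*3 - 10 = 8, d_4 = (118 - 8^2)/6 = 54/6 = 9, a_4 = floor((10 + 8)/9) = 2.
  m_5 = 9*2 - 8 = 10, d_5 = (118 - 10^2)/9 = 18/9 = 2, a_5 = floor((10 + 10)/2) = 10.
  m_6 = 2*10 - 10 = 10, d_6 = (118 - 10^2)/2 = 18/2 = 9, a_6 = floor((10 + 10)/9) = 2.
  m_7 = 9*2 - 10 = 8, d_7 = (118 - 8^2)/9 = 54/9 = 6, a_7 = floor((10 + 8)/6) = 3.
  m_8 = 6*3 - 8 = 10, d_8 = (118 - 10^2)/6 = 18/6 = 3, a_8 = floor((10 + 10)/3) = 6.
  m_9 = 3*6 - 10 = 8, d_9 = (118 - 8^2)/3 = 54/3 = 18, a_9 = floor((10 + 8)/18) = 1.
  m_10 = 18*1 - 8 = 10, d_10 = (118 - 10^2)/18 = 18/18 = 1, a_10 = floor((10 + 10)/1) = 20.
  m_11 = 1*20 - 10 = 10, d_11 = (118 - 10^2)/1 = 18/1 = 18: (m_11, d_11) = (m_1, d_1) = (10, 18), so from here the quotients repeat a_1, ..., a_10; the period length is 10.
So sqrt(118) = [10; (1, 6, 3, 2, 10, 2, 3, 6, 1, 20)] with period length k = 10.
k is even, so the fundamental solution of x^2 - 118y^2 = 1 is (p_{k-1}, q_{k-1}) = (p_9, q_9); compute convergents through index 9.
Convergents (p_i = a_i*p_{i-1} + p_{i-2}, q_i = a_i*q_{i-1} + q_{i-2} with p_{-2}=0, p_{-1}=1, q_{-2}=1, q_{-1}=0):
  i=0: a_0=10, p_0 = 10*1 + 0 = 10, q_0 = 10*0 + 1 = 1.
  i=1: a_1=1, p_1 = 1*10 + 1 = 11, q_1 = 1*1 + 0 = 1.
  i=2: a_2=6, p_2 = 6*11 + 10 = 76, q_2 = 6*1 + 1 = 7.
  i=3: a_3=3, p_3 = 3*76 + 11 = 239, q_3 = 3*7 + 1 = 22.
  i=4: a_4=2, p_4 = 2*239 + 76 = 554, q_4 = 2*22 + 7 = 51.
  i=5: a_5=10, p_5 = 10*554 + 239 = 5779, q_5 = 10*51 + 22 = 532.
  i=6: a_6=2, p_6 = 2*5779 + 554 = 12112, q_6 = 2*532 + 51 = 1115.
  i=7: a_7=3, p_7 = 3*12112 + 5779 = 42115, q_7 = 3*1115 + 532 = 3877.
  i=8: a_8=6, p_8 = 6*42115 + 12112 = 264802, q_8 = 6*3877 + 1115 = 24377.
  i=9: a_9=1, p_9 = 1*264802 + 42115 = 306917, q_9 = 1*24377 + 3877 = 28254.
Check: 306917^2 - 118*28254^2 = 94198044889 - 94198044888 = 1, so (x, y) = (306917, 28254) solves the equation, and by the theorem it is the least positive solution.

(x, y) = (306917, 28254)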